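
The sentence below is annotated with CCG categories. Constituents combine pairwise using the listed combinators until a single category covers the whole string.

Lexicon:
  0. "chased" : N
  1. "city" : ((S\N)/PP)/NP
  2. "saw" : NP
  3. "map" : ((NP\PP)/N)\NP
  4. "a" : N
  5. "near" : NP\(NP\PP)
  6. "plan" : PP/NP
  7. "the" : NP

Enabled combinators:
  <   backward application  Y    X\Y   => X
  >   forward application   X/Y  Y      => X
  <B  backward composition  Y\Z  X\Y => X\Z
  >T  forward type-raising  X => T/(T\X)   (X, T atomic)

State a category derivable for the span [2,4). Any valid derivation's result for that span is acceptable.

[0,8] S   >
  [0,1] S/(S\N)   >T
    [0,1] "chased" : N
  [1,8] S\N   >
    [1,6] (S\N)/PP   >
      [1,2] "city" : ((S\N)/PP)/NP
      [2,6] NP   <
        [2,5] NP\PP   >
          [2,4] (NP\PP)/N   <
            [2,3] "saw" : NP
            [3,4] "map" : ((NP\PP)/N)\NP
          [4,5] "a" : N
        [5,6] "near" : NP\(NP\PP)
    [6,8] PP   >
      [6,7] "plan" : PP/NP
      [7,8] "the" : NP

(NP\PP)/N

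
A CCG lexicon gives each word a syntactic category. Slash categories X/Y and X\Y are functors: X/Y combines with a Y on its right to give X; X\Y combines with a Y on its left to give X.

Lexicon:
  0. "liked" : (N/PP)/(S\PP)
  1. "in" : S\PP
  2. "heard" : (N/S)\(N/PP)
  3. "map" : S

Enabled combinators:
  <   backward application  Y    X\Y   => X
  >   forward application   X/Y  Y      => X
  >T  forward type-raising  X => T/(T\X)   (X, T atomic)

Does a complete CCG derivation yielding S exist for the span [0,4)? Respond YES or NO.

NO

(N/PP)/(S\PP) S\PP (N/S)\(N/PP) S
CKY chart[0,4] = {N, N/(N\N), NP/(NP\N), PP/(PP\N), S/(S\N)}; S ∉ chart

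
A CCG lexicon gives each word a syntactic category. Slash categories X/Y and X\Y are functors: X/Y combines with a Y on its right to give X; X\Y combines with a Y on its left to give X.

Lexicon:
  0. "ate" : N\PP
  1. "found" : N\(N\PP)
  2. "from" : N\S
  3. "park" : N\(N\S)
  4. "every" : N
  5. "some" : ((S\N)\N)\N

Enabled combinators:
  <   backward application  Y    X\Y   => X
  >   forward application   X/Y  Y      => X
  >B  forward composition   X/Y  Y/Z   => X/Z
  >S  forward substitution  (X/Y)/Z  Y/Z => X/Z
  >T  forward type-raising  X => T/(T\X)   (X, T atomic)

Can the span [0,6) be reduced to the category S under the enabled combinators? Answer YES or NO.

[0,6] S   <
  [0,2] N   <
    [0,1] "ate" : N\PP
    [1,2] "found" : N\(N\PP)
  [2,6] S\N   <
    [2,4] N   <
      [2,3] "from" : N\S
      [3,4] "park" : N\(N\S)
    [4,6] (S\N)\N   <
      [4,5] "every" : N
      [5,6] "some" : ((S\N)\N)\N

YES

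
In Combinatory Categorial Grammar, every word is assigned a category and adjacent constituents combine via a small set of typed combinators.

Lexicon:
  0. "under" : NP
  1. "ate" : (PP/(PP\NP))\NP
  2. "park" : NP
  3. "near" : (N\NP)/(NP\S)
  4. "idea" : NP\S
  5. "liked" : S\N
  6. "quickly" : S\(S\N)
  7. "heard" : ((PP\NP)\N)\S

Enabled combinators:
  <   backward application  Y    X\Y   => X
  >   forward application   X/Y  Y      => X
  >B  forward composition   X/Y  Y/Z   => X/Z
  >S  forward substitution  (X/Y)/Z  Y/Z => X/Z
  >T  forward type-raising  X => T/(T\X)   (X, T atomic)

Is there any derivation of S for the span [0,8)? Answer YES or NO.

NO

NP (PP/(PP\NP))\NP NP (N\NP)/(NP\S) NP\S S\N S\(S\N) ((PP\NP)\N)\S
CKY chart[0,8] = {N/(N\PP), NP/(NP\PP), PP, PP/(PP\PP), S/(S\PP)}; S ∉ chart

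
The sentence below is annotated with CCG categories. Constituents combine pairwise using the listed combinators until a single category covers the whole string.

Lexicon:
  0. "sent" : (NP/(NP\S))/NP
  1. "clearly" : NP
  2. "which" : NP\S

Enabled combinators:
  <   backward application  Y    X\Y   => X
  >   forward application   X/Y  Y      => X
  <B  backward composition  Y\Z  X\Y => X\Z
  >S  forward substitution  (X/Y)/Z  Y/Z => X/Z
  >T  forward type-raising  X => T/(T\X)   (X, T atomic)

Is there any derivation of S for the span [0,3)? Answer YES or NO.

(NP/(NP\S))/NP NP NP\S
CKY chart[0,3] = {N/(N\NP), NP, NP/(NP\NP), PP/(PP\NP), S/(S\NP)}; S ∉ chart

NO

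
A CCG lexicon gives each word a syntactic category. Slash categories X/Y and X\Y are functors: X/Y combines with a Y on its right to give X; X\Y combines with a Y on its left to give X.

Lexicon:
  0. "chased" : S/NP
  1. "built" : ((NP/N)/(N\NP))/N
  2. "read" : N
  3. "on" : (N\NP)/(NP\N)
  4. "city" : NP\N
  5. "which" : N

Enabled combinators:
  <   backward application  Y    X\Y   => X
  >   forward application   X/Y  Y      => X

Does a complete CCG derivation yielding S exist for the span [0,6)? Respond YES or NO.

YES

[0,6] S   >
  [0,1] "chased" : S/NP
  [1,6] NP   >
    [1,5] NP/N   >
      [1,3] (NP/N)/(N\NP)   >
        [1,2] "built" : ((NP/N)/(N\NP))/N
        [2,3] "read" : N
      [3,5] N\NP   >
        [3,4] "on" : (N\NP)/(NP\N)
        [4,5] "city" : NP\N
    [5,6] "which" : N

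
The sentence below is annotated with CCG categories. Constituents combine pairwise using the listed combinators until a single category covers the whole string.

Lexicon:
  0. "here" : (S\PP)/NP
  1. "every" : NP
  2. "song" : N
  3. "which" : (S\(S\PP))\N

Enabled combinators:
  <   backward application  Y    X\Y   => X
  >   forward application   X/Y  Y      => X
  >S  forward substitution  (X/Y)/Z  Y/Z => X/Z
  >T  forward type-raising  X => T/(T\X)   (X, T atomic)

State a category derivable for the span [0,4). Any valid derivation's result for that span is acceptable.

S

[0,4] S   <
  [0,2] S\PP   >
    [0,1] "here" : (S\PP)/NP
    [1,2] "every" : NP
  [2,4] S\(S\PP)   <
    [2,3] "song" : N
    [3,4] "which" : (S\(S\PP))\N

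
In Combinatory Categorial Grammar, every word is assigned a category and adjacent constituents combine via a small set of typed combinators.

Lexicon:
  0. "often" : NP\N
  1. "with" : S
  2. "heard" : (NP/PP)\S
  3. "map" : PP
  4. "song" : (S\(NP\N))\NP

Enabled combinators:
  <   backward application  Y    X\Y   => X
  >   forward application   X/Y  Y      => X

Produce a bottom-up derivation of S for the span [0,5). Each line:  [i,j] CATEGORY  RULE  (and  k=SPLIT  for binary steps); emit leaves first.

[0,1] NP\N  lex  "often"
[1,2] S  lex  "with"
[2,3] (NP/PP)\S  lex  "heard"
[1,3] NP/PP  <  k=2
[3,4] PP  lex  "map"
[1,4] NP  >  k=3
[4,5] (S\(NP\N))\NP  lex  "song"
[1,5] S\(NP\N)  <  k=4
[0,5] S  <  k=1

[0,5] S   <
  [0,1] "often" : NP\N
  [1,5] S\(NP\N)   <
    [1,4] NP   >
      [1,3] NP/PP   <
        [1,2] "with" : S
        [2,3] "heard" : (NP/PP)\S
      [3,4] "map" : PP
    [4,5] "song" : (S\(NP\N))\NP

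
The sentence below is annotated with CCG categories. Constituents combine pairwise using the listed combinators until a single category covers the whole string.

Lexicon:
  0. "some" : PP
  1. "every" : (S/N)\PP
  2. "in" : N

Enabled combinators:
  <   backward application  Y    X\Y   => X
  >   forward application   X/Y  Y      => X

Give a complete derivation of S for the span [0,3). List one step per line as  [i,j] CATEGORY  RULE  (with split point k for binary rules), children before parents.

[0,3] S   >
  [0,2] S/N   <
    [0,1] "some" : PP
    [1,2] "every" : (S/N)\PP
  [2,3] "in" : N

[0,1] PP  lex  "some"
[1,2] (S/N)\PP  lex  "every"
[0,2] S/N  <  k=1
[2,3] N  lex  "in"
[0,3] S  >  k=2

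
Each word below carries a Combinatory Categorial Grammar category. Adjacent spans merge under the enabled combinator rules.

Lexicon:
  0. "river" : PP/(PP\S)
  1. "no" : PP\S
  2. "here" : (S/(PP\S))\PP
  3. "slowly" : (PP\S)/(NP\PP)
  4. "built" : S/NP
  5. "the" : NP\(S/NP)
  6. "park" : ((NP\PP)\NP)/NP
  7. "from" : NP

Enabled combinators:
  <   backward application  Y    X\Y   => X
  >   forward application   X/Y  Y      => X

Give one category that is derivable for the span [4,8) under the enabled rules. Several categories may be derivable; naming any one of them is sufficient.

[0,8] S   >
  [0,3] S/(PP\S)   <
    [0,2] PP   >
      [0,1] "river" : PP/(PP\S)
      [1,2] "no" : PP\S
    [2,3] "here" : (S/(PP\S))\PP
  [3,8] PP\S   >
    [3,4] "slowly" : (PP\S)/(NP\PP)
    [4,8] NP\PP   <
      [4,6] NP   <
        [4,5] "built" : S/NP
        [5,6] "the" : NP\(S/NP)
      [6,8] (NP\PP)\NP   >
        [6,7] "park" : ((NP\PP)\NP)/NP
        [7,8] "from" : NP

NP\PP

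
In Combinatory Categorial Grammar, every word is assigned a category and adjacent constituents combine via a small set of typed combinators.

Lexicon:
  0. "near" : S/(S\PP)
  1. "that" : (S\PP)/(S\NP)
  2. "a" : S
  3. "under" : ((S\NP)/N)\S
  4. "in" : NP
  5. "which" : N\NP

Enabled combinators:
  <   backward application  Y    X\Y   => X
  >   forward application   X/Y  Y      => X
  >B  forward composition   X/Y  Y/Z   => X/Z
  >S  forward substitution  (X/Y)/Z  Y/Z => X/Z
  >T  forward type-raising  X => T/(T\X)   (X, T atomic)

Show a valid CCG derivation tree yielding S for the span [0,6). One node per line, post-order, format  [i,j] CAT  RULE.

[0,1] S/(S\PP)  lex  "near"
[1,2] (S\PP)/(S\NP)  lex  "that"
[2,3] S  lex  "a"
[3,4] ((S\NP)/N)\S  lex  "under"
[2,4] (S\NP)/N  <  k=3
[4,5] NP  lex  "in"
[4,5] N/(N\NP)  >T
[5,6] N\NP  lex  "which"
[4,6] N  >  k=5
[2,6] S\NP  >  k=4
[1,6] S\PP  >  k=2
[0,6] S  >  k=1

[0,6] S   >
  [0,1] "near" : S/(S\PP)
  [1,6] S\PP   >
    [1,2] "that" : (S\PP)/(S\NP)
    [2,6] S\NP   >
      [2,4] (S\NP)/N   <
        [2,3] "a" : S
        [3,4] "under" : ((S\NP)/N)\S
      [4,6] N   >
        [4,5] N/(N\NP)   >T
          [4,5] "in" : NP
        [5,6] "which" : N\NP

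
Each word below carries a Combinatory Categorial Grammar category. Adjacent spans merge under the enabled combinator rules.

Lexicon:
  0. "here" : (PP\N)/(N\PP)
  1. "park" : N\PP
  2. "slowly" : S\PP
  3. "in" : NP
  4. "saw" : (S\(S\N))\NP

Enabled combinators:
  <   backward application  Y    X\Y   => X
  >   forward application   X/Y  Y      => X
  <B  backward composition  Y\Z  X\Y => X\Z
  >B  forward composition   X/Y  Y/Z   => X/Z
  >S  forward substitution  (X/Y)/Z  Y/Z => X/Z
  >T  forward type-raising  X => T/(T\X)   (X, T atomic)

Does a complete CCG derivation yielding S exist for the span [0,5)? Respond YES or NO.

YES

[0,5] S   <
  [0,3] S\N   <B
    [0,2] PP\N   >
      [0,1] "here" : (PP\N)/(N\PP)
      [1,2] "park" : N\PP
    [2,3] "slowly" : S\PP
  [3,5] S\(S\N)   <
    [3,4] "in" : NP
    [4,5] "saw" : (S\(S\N))\NP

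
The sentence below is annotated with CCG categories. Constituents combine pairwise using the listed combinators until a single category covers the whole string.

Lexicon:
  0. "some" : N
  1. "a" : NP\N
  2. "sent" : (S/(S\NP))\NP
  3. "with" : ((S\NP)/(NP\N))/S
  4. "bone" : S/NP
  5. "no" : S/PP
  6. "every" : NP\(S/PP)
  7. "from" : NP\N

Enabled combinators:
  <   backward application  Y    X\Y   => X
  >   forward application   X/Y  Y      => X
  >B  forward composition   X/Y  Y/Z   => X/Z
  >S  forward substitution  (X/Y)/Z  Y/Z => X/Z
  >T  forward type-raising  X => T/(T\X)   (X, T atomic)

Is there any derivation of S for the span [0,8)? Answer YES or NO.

[0,8] S   >
  [0,3] S/(S\NP)   <
    [0,2] NP   <
      [0,1] "some" : N
      [1,2] "a" : NP\N
    [2,3] "sent" : (S/(S\NP))\NP
  [3,8] S\NP   >
    [3,7] (S\NP)/(NP\N)   >
      [3,4] "with" : ((S\NP)/(NP\N))/S
      [4,7] S   >
        [4,5] "bone" : S/NP
        [5,7] NP   <
          [5,6] "no" : S/PP
          [6,7] "every" : NP\(S/PP)
    [7,8] "from" : NP\N

YES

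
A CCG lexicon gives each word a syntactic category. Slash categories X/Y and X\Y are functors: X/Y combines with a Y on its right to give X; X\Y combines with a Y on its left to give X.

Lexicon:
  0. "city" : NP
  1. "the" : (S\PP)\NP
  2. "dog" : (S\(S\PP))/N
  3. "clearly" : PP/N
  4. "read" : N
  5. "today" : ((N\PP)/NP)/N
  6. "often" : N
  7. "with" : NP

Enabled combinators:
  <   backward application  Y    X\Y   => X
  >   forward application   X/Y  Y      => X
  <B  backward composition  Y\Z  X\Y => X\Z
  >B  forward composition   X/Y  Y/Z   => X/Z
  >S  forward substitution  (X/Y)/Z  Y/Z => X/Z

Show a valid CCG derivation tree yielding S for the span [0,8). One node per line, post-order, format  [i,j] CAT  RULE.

[0,1] NP  lex  "city"
[1,2] (S\PP)\NP  lex  "the"
[2,3] (S\(S\PP))/N  lex  "dog"
[3,4] PP/N  lex  "clearly"
[4,5] N  lex  "read"
[3,5] PP  >  k=4
[5,6] ((N\PP)/NP)/N  lex  "today"
[6,7] N  lex  "often"
[5,7] (N\PP)/NP  >  k=6
[7,8] NP  lex  "with"
[5,8] N\PP  >  k=7
[3,8] N  <  k=5
[2,8] S\(S\PP)  >  k=3
[1,8] S\NP  <B  k=2
[0,8] S  <  k=1

[0,8] S   <
  [0,1] "city" : NP
  [1,8] S\NP   <B
    [1,2] "the" : (S\PP)\NP
    [2,8] S\(S\PP)   >
      [2,3] "dog" : (S\(S\PP))/N
      [3,8] N   <
        [3,5] PP   >
          [3,4] "clearly" : PP/N
          [4,5] "read" : N
        [5,8] N\PP   >
          [5,7] (N\PP)/NP   >
            [5,6] "today" : ((N\PP)/NP)/N
            [6,7] "often" : N
          [7,8] "with" : NP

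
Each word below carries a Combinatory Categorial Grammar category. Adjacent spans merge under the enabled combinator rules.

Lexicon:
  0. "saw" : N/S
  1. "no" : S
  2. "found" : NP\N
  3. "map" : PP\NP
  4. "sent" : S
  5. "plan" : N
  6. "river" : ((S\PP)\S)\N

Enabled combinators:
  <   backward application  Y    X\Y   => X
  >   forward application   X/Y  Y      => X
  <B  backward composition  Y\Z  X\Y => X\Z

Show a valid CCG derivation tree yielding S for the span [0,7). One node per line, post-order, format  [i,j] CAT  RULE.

[0,1] N/S  lex  "saw"
[1,2] S  lex  "no"
[0,2] N  >  k=1
[2,3] NP\N  lex  "found"
[3,4] PP\NP  lex  "map"
[2,4] PP\N  <B  k=3
[4,5] S  lex  "sent"
[5,6] N  lex  "plan"
[6,7] ((S\PP)\S)\N  lex  "river"
[5,7] (S\PP)\S  <  k=6
[4,7] S\PP  <  k=5
[2,7] S\N  <B  k=4
[0,7] S  <  k=2

[0,7] S   <
  [0,2] N   >
    [0,1] "saw" : N/S
    [1,2] "no" : S
  [2,7] S\N   <B
    [2,4] PP\N   <B
      [2,3] "found" : NP\N
      [3,4] "map" : PP\NP
    [4,7] S\PP   <
      [4,5] "sent" : S
      [5,7] (S\PP)\S   <
        [5,6] "plan" : N
        [6,7] "river" : ((S\PP)\S)\N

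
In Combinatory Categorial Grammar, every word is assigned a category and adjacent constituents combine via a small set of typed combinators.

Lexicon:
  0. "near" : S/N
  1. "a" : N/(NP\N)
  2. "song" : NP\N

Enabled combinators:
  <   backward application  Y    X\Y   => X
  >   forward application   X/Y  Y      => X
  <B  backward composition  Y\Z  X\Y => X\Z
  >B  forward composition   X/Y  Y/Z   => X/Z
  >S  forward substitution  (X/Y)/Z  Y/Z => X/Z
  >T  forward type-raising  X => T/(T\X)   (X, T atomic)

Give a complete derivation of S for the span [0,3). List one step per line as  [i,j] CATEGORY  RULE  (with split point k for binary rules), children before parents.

[0,3] S   >
  [0,1] "near" : S/N
  [1,3] N   >
    [1,2] "a" : N/(NP\N)
    [2,3] "song" : NP\N

[0,1] S/N  lex  "near"
[1,2] N/(NP\N)  lex  "a"
[2,3] NP\N  lex  "song"
[1,3] N  >  k=2
[0,3] S  >  k=1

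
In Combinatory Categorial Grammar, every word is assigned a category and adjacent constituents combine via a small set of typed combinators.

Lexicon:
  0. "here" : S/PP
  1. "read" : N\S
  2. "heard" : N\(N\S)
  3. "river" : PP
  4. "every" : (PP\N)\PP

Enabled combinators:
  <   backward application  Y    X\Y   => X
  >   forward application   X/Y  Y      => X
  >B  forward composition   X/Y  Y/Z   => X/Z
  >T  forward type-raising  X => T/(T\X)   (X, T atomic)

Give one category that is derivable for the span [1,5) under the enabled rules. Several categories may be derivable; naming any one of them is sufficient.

PP

[0,5] S   >
  [0,1] "here" : S/PP
  [1,5] PP   <
    [1,3] N   <
      [1,2] "read" : N\S
      [2,3] "heard" : N\(N\S)
    [3,5] PP\N   <
      [3,4] "river" : PP
      [4,5] "every" : (PP\N)\PP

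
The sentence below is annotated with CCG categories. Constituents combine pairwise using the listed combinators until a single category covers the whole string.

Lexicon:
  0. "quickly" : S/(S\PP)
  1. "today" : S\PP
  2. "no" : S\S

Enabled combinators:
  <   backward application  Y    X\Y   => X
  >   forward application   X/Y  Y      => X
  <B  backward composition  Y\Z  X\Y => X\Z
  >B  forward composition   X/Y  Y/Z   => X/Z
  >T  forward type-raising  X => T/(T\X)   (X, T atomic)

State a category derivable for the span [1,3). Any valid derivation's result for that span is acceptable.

S\PP

[0,3] S   >
  [0,1] "quickly" : S/(S\PP)
  [1,3] S\PP   <B
    [1,2] "today" : S\PP
    [2,3] "no" : S\S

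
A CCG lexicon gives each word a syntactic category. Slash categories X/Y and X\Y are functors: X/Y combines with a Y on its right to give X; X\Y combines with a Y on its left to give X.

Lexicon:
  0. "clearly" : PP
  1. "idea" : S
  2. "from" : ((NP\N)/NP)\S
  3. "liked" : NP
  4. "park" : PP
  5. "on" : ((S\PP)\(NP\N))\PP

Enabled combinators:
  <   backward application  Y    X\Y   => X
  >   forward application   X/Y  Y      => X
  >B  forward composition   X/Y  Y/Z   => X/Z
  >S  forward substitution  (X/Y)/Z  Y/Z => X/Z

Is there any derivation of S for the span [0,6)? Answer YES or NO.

YES

[0,6] S   <
  [0,1] "clearly" : PP
  [1,6] S\PP   <
    [1,4] NP\N   >
      [1,3] (NP\N)/NP   <
        [1,2] "idea" : S
        [2,3] "from" : ((NP\N)/NP)\S
      [3,4] "liked" : NP
    [4,6] (S\PP)\(NP\N)   <
      [4,5] "park" : PP
      [5,6] "on" : ((S\PP)\(NP\N))\PP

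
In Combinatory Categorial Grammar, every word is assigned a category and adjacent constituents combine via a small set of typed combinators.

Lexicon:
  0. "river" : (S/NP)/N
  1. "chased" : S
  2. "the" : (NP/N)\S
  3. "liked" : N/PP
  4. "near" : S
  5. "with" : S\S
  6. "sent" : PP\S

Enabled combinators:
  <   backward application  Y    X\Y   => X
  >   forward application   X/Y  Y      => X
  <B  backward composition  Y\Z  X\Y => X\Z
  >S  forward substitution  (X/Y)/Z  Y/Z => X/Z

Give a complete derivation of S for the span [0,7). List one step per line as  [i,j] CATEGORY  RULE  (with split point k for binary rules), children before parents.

[0,1] (S/NP)/N  lex  "river"
[1,2] S  lex  "chased"
[2,3] (NP/N)\S  lex  "the"
[1,3] NP/N  <  k=2
[0,3] S/N  >S  k=1
[3,4] N/PP  lex  "liked"
[4,5] S  lex  "near"
[5,6] S\S  lex  "with"
[6,7] PP\S  lex  "sent"
[5,7] PP\S  <B  k=6
[4,7] PP  <  k=5
[3,7] N  >  k=4
[0,7] S  >  k=3

[0,7] S   >
  [0,3] S/N   >S
    [0,1] "river" : (S/NP)/N
    [1,3] NP/N   <
      [1,2] "chased" : S
      [2,3] "the" : (NP/N)\S
  [3,7] N   >
    [3,4] "liked" : N/PP
    [4,7] PP   <
      [4,5] "near" : S
      [5,7] PP\S   <B
        [5,6] "with" : S\S
        [6,7] "sent" : PP\S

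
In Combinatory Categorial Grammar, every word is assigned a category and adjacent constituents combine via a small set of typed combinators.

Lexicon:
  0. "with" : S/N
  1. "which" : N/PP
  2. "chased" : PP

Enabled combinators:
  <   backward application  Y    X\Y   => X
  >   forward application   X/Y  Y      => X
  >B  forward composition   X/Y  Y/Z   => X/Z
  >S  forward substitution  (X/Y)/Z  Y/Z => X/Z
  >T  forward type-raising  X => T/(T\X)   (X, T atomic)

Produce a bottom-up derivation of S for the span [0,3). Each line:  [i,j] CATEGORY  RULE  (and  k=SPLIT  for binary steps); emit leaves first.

[0,1] S/N  lex  "with"
[1,2] N/PP  lex  "which"
[2,3] PP  lex  "chased"
[1,3] N  >  k=2
[0,3] S  >  k=1

[0,3] S   >
  [0,1] "with" : S/N
  [1,3] N   >
    [1,2] "which" : N/PP
    [2,3] "chased" : PP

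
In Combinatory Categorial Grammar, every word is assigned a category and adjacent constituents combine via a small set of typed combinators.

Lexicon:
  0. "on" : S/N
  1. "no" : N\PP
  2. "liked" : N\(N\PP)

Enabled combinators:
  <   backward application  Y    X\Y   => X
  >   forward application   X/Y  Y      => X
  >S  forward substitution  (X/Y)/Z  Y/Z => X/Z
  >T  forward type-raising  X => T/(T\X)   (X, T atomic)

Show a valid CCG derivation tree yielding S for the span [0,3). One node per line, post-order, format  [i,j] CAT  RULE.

[0,1] S/N  lex  "on"
[1,2] N\PP  lex  "no"
[2,3] N\(N\PP)  lex  "liked"
[1,3] N  <  k=2
[0,3] S  >  k=1

[0,3] S   >
  [0,1] "on" : S/N
  [1,3] N   <
    [1,2] "no" : N\PP
    [2,3] "liked" : N\(N\PP)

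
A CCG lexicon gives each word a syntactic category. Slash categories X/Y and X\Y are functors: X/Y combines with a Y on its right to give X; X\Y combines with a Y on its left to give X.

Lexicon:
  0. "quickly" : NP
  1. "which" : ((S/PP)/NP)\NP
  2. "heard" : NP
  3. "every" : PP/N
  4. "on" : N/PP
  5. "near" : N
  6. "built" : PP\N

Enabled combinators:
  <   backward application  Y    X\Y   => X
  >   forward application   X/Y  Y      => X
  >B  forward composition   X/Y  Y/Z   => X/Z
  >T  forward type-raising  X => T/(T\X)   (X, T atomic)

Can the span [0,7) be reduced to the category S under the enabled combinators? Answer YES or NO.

YES

[0,7] S   >
  [0,4] S/N   >B
    [0,3] S/PP   >
      [0,2] (S/PP)/NP   <
        [0,1] "quickly" : NP
        [1,2] "which" : ((S/PP)/NP)\NP
      [2,3] "heard" : NP
    [3,4] "every" : PP/N
  [4,7] N   >
    [4,5] "on" : N/PP
    [5,7] PP   <
      [5,6] "near" : N
      [6,7] "built" : PP\N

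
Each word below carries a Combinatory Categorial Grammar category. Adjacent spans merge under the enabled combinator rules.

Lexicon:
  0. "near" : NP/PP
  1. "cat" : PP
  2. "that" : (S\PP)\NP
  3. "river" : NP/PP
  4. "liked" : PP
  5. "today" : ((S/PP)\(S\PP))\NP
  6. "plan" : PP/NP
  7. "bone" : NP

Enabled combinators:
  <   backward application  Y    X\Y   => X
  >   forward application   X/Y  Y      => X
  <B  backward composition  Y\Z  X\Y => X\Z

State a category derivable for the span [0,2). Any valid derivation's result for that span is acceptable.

[0,8] S   >
  [0,6] S/PP   <
    [0,3] S\PP   <
      [0,2] NP   >
        [0,1] "near" : NP/PP
        [1,2] "cat" : PP
      [2,3] "that" : (S\PP)\NP
    [3,6] (S/PP)\(S\PP)   <
      [3,5] NP   >
        [3,4] "river" : NP/PP
        [4,5] "liked" : PP
      [5,6] "today" : ((S/PP)\(S\PP))\NP
  [6,8] PP   >
    [6,7] "plan" : PP/NP
    [7,8] "bone" : NP

NP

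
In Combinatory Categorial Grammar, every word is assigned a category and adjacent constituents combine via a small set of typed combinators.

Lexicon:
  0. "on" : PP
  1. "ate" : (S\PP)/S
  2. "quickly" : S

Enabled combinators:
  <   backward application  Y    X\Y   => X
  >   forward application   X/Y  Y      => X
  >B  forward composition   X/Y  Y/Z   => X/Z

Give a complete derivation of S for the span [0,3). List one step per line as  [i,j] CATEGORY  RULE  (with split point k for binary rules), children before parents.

[0,1] PP  lex  "on"
[1,2] (S\PP)/S  lex  "ate"
[2,3] S  lex  "quickly"
[1,3] S\PP  >  k=2
[0,3] S  <  k=1

[0,3] S   <
  [0,1] "on" : PP
  [1,3] S\PP   >
    [1,2] "ate" : (S\PP)/S
    [2,3] "quickly" : S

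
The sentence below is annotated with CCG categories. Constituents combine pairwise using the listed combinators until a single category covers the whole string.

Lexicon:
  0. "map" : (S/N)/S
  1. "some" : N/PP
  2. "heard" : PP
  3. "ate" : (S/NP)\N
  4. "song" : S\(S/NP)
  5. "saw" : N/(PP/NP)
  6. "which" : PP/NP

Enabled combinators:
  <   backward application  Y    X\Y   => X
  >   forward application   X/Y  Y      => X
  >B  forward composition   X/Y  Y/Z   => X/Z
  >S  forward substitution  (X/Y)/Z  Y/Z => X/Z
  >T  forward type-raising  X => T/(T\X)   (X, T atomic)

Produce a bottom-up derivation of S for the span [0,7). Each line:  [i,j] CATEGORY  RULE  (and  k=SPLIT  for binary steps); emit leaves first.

[0,1] (S/N)/S  lex  "map"
[1,2] N/PP  lex  "some"
[2,3] PP  lex  "heard"
[1,3] N  >  k=2
[3,4] (S/NP)\N  lex  "ate"
[1,4] S/NP  <  k=3
[4,5] S\(S/NP)  lex  "song"
[1,5] S  <  k=4
[0,5] S/N  >  k=1
[5,6] N/(PP/NP)  lex  "saw"
[6,7] PP/NP  lex  "which"
[5,7] N  >  k=6
[0,7] S  >  k=5

[0,7] S   >
  [0,5] S/N   >
    [0,1] "map" : (S/N)/S
    [1,5] S   <
      [1,4] S/NP   <
        [1,3] N   >
          [1,2] "some" : N/PP
          [2,3] "heard" : PP
        [3,4] "ate" : (S/NP)\N
      [4,5] "song" : S\(S/NP)
  [5,7] N   >
    [5,6] "saw" : N/(PP/NP)
    [6,7] "which" : PP/NP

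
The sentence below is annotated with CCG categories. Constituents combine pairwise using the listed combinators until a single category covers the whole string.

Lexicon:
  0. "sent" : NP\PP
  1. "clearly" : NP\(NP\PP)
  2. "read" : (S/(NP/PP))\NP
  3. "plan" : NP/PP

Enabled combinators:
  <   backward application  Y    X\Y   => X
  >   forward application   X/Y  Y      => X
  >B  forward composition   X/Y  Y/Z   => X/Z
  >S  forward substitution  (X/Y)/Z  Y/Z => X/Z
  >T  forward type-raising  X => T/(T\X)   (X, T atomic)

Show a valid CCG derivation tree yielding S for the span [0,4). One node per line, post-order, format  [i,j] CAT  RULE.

[0,1] NP\PP  lex  "sent"
[1,2] NP\(NP\PP)  lex  "clearly"
[0,2] NP  <  k=1
[2,3] (S/(NP/PP))\NP  lex  "read"
[0,3] S/(NP/PP)  <  k=2
[3,4] NP/PP  lex  "plan"
[0,4] S  >  k=3

[0,4] S   >
  [0,3] S/(NP/PP)   <
    [0,2] NP   <
      [0,1] "sent" : NP\PP
      [1,2] "clearly" : NP\(NP\PP)
    [2,3] "read" : (S/(NP/PP))\NP
  [3,4] "plan" : NP/PP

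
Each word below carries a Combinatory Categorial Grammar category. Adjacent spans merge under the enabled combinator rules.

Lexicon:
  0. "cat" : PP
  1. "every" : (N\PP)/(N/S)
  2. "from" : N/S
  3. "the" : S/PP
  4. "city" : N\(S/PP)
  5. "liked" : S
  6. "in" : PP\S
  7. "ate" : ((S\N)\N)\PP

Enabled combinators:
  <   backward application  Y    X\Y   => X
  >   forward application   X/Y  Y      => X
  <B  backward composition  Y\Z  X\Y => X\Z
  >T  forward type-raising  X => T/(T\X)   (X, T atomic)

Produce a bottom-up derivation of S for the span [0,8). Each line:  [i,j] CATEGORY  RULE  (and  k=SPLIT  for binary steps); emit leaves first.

[0,8] S   >
  [0,1] S/(S\PP)   >T
    [0,1] "cat" : PP
  [1,8] S\PP   <B
    [1,3] N\PP   >
      [1,2] "every" : (N\PP)/(N/S)
      [2,3] "from" : N/S
    [3,8] S\N   <
      [3,5] N   <
        [3,4] "the" : S/PP
        [4,5] "city" : N\(S/PP)
      [5,8] (S\N)\N   <
        [5,7] PP   <
          [5,6] "liked" : S
          [6,7] "in" : PP\S
        [7,8] "ate" : ((S\N)\N)\PP

[0,1] PP  lex  "cat"
[0,1] S/(S\PP)  >T
[1,2] (N\PP)/(N/S)  lex  "every"
[2,3] N/S  lex  "from"
[1,3] N\PP  >  k=2
[3,4] S/PP  lex  "the"
[4,5] N\(S/PP)  lex  "city"
[3,5] N  <  k=4
[5,6] S  lex  "liked"
[6,7] PP\S  lex  "in"
[5,7] PP  <  k=6
[7,8] ((S\N)\N)\PP  lex  "ate"
[5,8] (S\N)\N  <  k=7
[3,8] S\N  <  k=5
[1,8] S\PP  <B  k=3
[0,8] S  >  k=1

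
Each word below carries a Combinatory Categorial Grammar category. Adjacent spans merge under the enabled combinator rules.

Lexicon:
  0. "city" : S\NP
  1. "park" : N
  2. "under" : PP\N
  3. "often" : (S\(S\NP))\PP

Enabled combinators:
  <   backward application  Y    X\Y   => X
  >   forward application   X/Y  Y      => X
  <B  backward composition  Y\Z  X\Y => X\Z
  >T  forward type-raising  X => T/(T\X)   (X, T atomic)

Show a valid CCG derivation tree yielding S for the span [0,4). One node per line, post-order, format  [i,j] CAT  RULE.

[0,4] S   <
  [0,1] "city" : S\NP
  [1,4] S\(S\NP)   <
    [1,3] PP   <
      [1,2] "park" : N
      [2,3] "under" : PP\N
    [3,4] "often" : (S\(S\NP))\PP

[0,1] S\NP  lex  "city"
[1,2] N  lex  "park"
[2,3] PP\N  lex  "under"
[1,3] PP  <  k=2
[3,4] (S\(S\NP))\PP  lex  "often"
[1,4] S\(S\NP)  <  k=3
[0,4] S  <  k=1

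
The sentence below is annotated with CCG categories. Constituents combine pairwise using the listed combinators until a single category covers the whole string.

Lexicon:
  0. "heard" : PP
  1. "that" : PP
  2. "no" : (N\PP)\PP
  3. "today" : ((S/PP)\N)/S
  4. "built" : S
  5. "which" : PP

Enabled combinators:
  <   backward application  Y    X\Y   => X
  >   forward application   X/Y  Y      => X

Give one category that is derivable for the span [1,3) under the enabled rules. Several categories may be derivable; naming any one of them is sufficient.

[0,6] S   >
  [0,5] S/PP   <
    [0,3] N   <
      [0,1] "heard" : PP
      [1,3] N\PP   <
        [1,2] "that" : PP
        [2,3] "no" : (N\PP)\PP
    [3,5] (S/PP)\N   >
      [3,4] "today" : ((S/PP)\N)/S
      [4,5] "built" : S
  [5,6] "which" : PP

N\PP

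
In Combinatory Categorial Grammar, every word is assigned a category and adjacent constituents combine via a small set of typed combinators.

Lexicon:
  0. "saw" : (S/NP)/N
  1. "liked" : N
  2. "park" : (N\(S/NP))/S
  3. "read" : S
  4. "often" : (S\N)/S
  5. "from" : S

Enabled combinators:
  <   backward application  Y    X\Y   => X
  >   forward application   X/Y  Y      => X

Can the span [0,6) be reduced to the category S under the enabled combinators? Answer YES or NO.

YES

[0,6] S   <
  [0,4] N   <
    [0,2] S/NP   >
      [0,1] "saw" : (S/NP)/N
      [1,2] "liked" : N
    [2,4] N\(S/NP)   >
      [2,3] "park" : (N\(S/NP))/S
      [3,4] "read" : S
  [4,6] S\N   >
    [4,5] "often" : (S\N)/S
    [5,6] "from" : S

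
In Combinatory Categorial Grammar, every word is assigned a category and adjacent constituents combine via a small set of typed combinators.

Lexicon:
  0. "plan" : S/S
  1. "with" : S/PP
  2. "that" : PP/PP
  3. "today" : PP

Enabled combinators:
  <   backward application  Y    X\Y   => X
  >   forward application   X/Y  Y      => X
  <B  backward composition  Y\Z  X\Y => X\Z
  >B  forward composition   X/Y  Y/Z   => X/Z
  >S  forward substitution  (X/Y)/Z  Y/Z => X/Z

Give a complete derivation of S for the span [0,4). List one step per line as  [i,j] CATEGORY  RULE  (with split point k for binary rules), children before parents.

[0,1] S/S  lex  "plan"
[1,2] S/PP  lex  "with"
[2,3] PP/PP  lex  "that"
[1,3] S/PP  >B  k=2
[0,3] S/PP  >B  k=1
[3,4] PP  lex  "today"
[0,4] S  >  k=3

[0,4] S   >
  [0,3] S/PP   >B
    [0,1] "plan" : S/S
    [1,3] S/PP   >B
      [1,2] "with" : S/PP
      [2,3] "that" : PP/PP
  [3,4] "today" : PP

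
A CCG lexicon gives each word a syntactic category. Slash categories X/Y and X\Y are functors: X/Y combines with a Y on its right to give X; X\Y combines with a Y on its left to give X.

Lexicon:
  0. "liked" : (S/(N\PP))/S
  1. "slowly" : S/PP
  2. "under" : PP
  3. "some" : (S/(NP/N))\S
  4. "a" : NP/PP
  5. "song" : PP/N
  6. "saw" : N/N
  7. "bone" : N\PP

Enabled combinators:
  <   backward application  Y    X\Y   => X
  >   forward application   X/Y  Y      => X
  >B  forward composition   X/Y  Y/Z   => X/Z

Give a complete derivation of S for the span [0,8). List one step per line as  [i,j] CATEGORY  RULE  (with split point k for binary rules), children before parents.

[0,1] (S/(N\PP))/S  lex  "liked"
[1,2] S/PP  lex  "slowly"
[2,3] PP  lex  "under"
[1,3] S  >  k=2
[3,4] (S/(NP/N))\S  lex  "some"
[1,4] S/(NP/N)  <  k=3
[4,5] NP/PP  lex  "a"
[5,6] PP/N  lex  "song"
[4,6] NP/N  >B  k=5
[6,7] N/N  lex  "saw"
[4,7] NP/N  >B  k=6
[1,7] S  >  k=4
[0,7] S/(N\PP)  >  k=1
[7,8] N\PP  lex  "bone"
[0,8] S  >  k=7

[0,8] S   >
  [0,7] S/(N\PP)   >
    [0,1] "liked" : (S/(N\PP))/S
    [1,7] S   >
      [1,4] S/(NP/N)   <
        [1,3] S   >
          [1,2] "slowly" : S/PP
          [2,3] "under" : PP
        [3,4] "some" : (S/(NP/N))\S
      [4,7] NP/N   >B
        [4,6] NP/N   >B
          [4,5] "a" : NP/PP
          [5,6] "song" : PP/N
        [6,7] "saw" : N/N
  [7,8] "bone" : N\PP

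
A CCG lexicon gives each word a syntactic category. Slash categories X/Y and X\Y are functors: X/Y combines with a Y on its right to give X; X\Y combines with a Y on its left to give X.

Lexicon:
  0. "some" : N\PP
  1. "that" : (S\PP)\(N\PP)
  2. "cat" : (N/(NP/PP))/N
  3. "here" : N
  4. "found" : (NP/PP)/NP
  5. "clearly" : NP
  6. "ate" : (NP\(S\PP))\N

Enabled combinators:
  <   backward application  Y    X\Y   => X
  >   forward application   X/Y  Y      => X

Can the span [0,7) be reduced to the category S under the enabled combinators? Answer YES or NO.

NO

N\PP (S\PP)\(N\PP) (N/(NP/PP))/N N (NP/PP)/NP NP (NP\(S\PP))\N
CKY chart[0,7] = {NP}; S ∉ chart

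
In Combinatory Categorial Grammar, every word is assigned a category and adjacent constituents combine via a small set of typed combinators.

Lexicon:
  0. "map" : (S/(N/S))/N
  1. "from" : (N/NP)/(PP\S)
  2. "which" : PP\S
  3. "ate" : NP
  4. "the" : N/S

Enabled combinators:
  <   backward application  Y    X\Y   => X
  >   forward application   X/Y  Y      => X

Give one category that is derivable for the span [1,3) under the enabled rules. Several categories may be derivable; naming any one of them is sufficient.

N/NP

[0,5] S   >
  [0,4] S/(N/S)   >
    [0,1] "map" : (S/(N/S))/N
    [1,4] N   >
      [1,3] N/NP   >
        [1,2] "from" : (N/NP)/(PP\S)
        [2,3] "which" : PP\S
      [3,4] "ate" : NP
  [4,5] "the" : N/S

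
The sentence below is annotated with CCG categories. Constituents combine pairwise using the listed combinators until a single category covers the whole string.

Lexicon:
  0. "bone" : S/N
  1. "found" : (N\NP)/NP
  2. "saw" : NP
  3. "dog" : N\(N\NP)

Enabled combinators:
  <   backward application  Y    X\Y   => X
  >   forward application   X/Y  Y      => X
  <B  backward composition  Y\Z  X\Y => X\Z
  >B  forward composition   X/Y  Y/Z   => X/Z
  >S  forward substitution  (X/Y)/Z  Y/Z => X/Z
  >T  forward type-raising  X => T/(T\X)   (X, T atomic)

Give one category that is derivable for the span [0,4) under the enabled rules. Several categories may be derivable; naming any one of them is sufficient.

S

[0,4] S   >
  [0,1] "bone" : S/N
  [1,4] N   <
    [1,3] N\NP   >
      [1,2] "found" : (N\NP)/NP
      [2,3] "saw" : NP
    [3,4] "dog" : N\(N\NP)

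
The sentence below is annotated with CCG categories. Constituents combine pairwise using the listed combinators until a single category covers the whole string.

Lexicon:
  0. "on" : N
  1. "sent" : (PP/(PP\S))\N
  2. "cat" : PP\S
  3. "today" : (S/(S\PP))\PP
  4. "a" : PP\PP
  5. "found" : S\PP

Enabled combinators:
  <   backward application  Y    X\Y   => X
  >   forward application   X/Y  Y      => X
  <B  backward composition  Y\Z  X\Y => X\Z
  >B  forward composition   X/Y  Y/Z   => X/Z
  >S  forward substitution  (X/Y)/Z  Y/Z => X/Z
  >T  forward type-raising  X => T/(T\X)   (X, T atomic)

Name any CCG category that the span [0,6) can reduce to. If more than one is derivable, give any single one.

S

[0,6] S   >
  [0,4] S/(S\PP)   <
    [0,3] PP   >
      [0,2] PP/(PP\S)   <
        [0,1] "on" : N
        [1,2] "sent" : (PP/(PP\S))\N
      [2,3] "cat" : PP\S
    [3,4] "today" : (S/(S\PP))\PP
  [4,6] S\PP   <B
    [4,5] "a" : PP\PP
    [5,6] "found" : S\PP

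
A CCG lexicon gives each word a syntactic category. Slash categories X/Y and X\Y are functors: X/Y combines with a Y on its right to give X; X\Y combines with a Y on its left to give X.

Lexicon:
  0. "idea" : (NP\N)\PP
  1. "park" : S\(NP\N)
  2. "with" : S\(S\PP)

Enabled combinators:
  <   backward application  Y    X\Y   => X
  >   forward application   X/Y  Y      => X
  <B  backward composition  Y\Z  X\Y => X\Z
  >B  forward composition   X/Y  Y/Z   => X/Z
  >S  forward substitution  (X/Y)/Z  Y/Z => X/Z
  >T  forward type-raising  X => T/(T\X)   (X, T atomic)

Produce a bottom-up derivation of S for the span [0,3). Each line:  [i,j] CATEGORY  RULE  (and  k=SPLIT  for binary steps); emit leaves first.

[0,3] S   <
  [0,2] S\PP   <B
    [0,1] "idea" : (NP\N)\PP
    [1,2] "park" : S\(NP\N)
  [2,3] "with" : S\(S\PP)

[0,1] (NP\N)\PP  lex  "idea"
[1,2] S\(NP\N)  lex  "park"
[0,2] S\PP  <B  k=1
[2,3] S\(S\PP)  lex  "with"
[0,3] S  <  k=2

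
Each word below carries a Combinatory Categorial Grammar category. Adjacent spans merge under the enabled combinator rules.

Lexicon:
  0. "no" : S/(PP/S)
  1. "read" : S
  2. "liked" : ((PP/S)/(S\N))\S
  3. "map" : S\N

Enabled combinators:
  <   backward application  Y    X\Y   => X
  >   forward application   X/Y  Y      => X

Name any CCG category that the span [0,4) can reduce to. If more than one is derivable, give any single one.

S

[0,4] S   >
  [0,1] "no" : S/(PP/S)
  [1,4] PP/S   >
    [1,3] (PP/S)/(S\N)   <
      [1,2] "read" : S
      [2,3] "liked" : ((PP/S)/(S\N))\S
    [3,4] "map" : S\N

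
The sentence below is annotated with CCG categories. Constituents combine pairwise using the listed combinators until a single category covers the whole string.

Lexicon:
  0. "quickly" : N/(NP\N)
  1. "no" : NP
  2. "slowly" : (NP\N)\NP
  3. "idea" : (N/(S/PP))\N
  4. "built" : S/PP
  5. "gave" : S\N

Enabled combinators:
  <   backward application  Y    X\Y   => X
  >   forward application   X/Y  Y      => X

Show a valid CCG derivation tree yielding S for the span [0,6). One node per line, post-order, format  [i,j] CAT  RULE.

[0,1] N/(NP\N)  lex  "quickly"
[1,2] NP  lex  "no"
[2,3] (NP\N)\NP  lex  "slowly"
[1,3] NP\N  <  k=2
[0,3] N  >  k=1
[3,4] (N/(S/PP))\N  lex  "idea"
[0,4] N/(S/PP)  <  k=3
[4,5] S/PP  lex  "built"
[0,5] N  >  k=4
[5,6] S\N  lex  "gave"
[0,6] S  <  k=5

[0,6] S   <
  [0,5] N   >
    [0,4] N/(S/PP)   <
      [0,3] N   >
        [0,1] "quickly" : N/(NP\N)
        [1,3] NP\N   <
          [1,2] "no" : NP
          [2,3] "slowly" : (NP\N)\NP
      [3,4] "idea" : (N/(S/PP))\N
    [4,5] "built" : S/PP
  [5,6] "gave" : S\N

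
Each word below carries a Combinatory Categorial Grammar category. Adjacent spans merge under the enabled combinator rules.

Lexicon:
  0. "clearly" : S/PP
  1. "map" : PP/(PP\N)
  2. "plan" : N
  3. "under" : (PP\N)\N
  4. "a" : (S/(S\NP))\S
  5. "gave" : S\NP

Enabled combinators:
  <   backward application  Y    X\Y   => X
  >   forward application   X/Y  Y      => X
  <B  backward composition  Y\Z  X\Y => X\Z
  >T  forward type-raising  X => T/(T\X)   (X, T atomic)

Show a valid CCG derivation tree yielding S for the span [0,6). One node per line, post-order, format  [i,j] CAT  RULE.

[0,1] S/PP  lex  "clearly"
[1,2] PP/(PP\N)  lex  "map"
[2,3] N  lex  "plan"
[3,4] (PP\N)\N  lex  "under"
[2,4] PP\N  <  k=3
[1,4] PP  >  k=2
[0,4] S  >  k=1
[4,5] (S/(S\NP))\S  lex  "a"
[0,5] S/(S\NP)  <  k=4
[5,6] S\NP  lex  "gave"
[0,6] S  >  k=5

[0,6] S   >
  [0,5] S/(S\NP)   <
    [0,4] S   >
      [0,1] "clearly" : S/PP
      [1,4] PP   >
        [1,2] "map" : PP/(PP\N)
        [2,4] PP\N   <
          [2,3] "plan" : N
          [3,4] "under" : (PP\N)\N
    [4,5] "a" : (S/(S\NP))\S
  [5,6] "gave" : S\NP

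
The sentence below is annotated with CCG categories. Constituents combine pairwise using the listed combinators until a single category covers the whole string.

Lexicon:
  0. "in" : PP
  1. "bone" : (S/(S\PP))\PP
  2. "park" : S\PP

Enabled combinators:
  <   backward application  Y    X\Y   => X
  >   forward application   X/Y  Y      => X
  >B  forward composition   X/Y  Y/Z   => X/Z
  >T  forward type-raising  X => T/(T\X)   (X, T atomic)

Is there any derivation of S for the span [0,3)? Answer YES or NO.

[0,3] S   >
  [0,2] S/(S\PP)   <
    [0,1] "in" : PP
    [1,2] "bone" : (S/(S\PP))\PP
  [2,3] "park" : S\PP

YES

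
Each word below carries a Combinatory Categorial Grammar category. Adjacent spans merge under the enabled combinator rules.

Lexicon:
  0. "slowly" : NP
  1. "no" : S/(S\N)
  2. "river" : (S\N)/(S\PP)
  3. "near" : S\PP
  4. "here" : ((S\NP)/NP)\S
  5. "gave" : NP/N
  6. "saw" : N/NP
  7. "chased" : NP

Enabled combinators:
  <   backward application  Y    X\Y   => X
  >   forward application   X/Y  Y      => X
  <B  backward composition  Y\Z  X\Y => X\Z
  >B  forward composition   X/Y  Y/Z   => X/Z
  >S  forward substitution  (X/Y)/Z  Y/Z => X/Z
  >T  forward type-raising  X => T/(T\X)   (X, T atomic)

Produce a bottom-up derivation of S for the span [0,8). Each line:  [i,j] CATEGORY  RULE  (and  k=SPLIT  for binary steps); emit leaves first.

[0,8] S   >
  [0,1] S/(S\NP)   >T
    [0,1] "slowly" : NP
  [1,8] S\NP   >
    [1,5] (S\NP)/NP   <
      [1,4] S   >
        [1,2] "no" : S/(S\N)
        [2,4] S\N   >
          [2,3] "river" : (S\N)/(S\PP)
          [3,4] "near" : S\PP
      [4,5] "here" : ((S\NP)/NP)\S
    [5,8] NP   >
      [5,6] "gave" : NP/N
      [6,8] N   >
        [6,7] "saw" : N/NP
        [7,8] "chased" : NP

[0,1] NP  lex  "slowly"
[0,1] S/(S\NP)  >T
[1,2] S/(S\N)  lex  "no"
[2,3] (S\N)/(S\PP)  lex  "river"
[3,4] S\PP  lex  "near"
[2,4] S\N  >  k=3
[1,4] S  >  k=2
[4,5] ((S\NP)/NP)\S  lex  "here"
[1,5] (S\NP)/NP  <  k=4
[5,6] NP/N  lex  "gave"
[6,7] N/NP  lex  "saw"
[7,8] NP  lex  "chased"
[6,8] N  >  k=7
[5,8] NP  >  k=6
[1,8] S\NP  >  k=5
[0,8] S  >  k=1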